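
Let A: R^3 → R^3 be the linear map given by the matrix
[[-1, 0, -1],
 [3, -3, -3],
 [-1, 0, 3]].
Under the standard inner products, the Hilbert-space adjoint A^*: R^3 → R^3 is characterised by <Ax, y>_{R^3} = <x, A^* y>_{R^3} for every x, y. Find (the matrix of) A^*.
A^* = A^T =
[[-1, 3, -1],
 [0, -3, 0],
 [-1, -3, 3]]

For real matrices with standard dot products, the defining identity <Ax, y> = <x, A^* y> gives (Ax)^T y = x^T (A^*) y, i.e. x^T A^T y = x^T (A^*) y. Since this holds for all x, y, we must have A^* = A^T. Therefore
A^* =
[[-1, 3, -1],
 [0, -3, 0],
 [-1, -3, 3]].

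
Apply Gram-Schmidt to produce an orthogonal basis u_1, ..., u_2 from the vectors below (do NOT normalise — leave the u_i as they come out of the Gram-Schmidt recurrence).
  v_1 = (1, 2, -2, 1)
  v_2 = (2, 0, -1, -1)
Orthogonal basis:
  u_1 = (1, 2, -2, 1)
  u_2 = (17/10, -3/5, -2/5, -13/10)

Apply the Gram-Schmidt recurrence
  u_1 = v_1
  u_i = v_i − Σ_{j<i} ((v_i · u_j) / (u_j · u_j)) · u_j.

Step by step this gives:
  u_1 = (1, 2, -2, 1)
  u_2 = (17/10, -3/5, -2/5, -13/10)

Orthogonality check:
  u_2 · u_1 = 0 (should be 0)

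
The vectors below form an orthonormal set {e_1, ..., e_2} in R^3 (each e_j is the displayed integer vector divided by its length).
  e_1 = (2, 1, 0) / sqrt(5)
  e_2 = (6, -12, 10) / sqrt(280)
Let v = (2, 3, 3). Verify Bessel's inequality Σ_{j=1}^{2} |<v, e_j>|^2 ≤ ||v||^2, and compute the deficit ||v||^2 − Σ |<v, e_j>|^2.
Σ |<v, e_j>|^2 = 139/14; ||v||^2 = 22; deficit = 169/14

Write each e_j = u_j / sqrt(<u_j, u_j>) where u_j is the displayed integer vector. Then <v, e_j> = <v, u_j> / sqrt(<u_j, u_j>), so |<v, e_j>|^2 = <v, u_j>^2 / <u_j, u_j>.
Coefficients: <v, e_1> = 7/sqrt(5), <v, e_2> = 6/sqrt(280).
Square and sum: Σ |<v, e_j>|^2 = 139/14.
Compute ||v||^2 = v·v = 22.
Deficit = 22 − 139/14 = 169/14 ≥ 0, confirming Bessel's inequality. (The deficit equals ||v − Σ <v,e_j> e_j||^2, the squared distance from v to span{e_j}.)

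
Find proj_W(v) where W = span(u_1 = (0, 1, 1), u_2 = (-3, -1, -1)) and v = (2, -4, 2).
proj_W(v) = (2, -1, -1)

Set up U = [u_1 | ... | u_2] ∈ R^(3×2). The projector onto W = col(U) is P = U (U^T U)^(-1) U^T.
Compute U^T U =
  [2, -2]
  [-2, 11],
and U^T v = (-2, -4).
Solve U^T U · c = U^T v for the coefficients: c = (-5/3, -2/3). The projection is proj_W(v) = U c.
Check: (v - proj_W(v)) · u_1 = 0  (should be 0).
Check: (v - proj_W(v)) · u_2 = 0  (should be 0).
Result: proj_W(v) = (2, -1, -1).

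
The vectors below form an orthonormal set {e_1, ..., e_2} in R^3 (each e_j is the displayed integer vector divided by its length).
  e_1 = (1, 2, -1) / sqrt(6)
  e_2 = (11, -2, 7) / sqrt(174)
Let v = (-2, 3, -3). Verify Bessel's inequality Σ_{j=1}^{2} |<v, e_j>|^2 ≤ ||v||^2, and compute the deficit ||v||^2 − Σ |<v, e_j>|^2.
Σ |<v, e_j>|^2 = 637/29; ||v||^2 = 22; deficit = 1/29

Write each e_j = u_j / sqrt(<u_j, u_j>) where u_j is the displayed integer vector. Then <v, e_j> = <v, u_j> / sqrt(<u_j, u_j>), so |<v, e_j>|^2 = <v, u_j>^2 / <u_j, u_j>.
Coefficients: <v, e_1> = 7/sqrt(6), <v, e_2> = -49/sqrt(174).
Square and sum: Σ |<v, e_j>|^2 = 637/29.
Compute ||v||^2 = v·v = 22.
Deficit = 22 − 637/29 = 1/29 ≥ 0, confirming Bessel's inequality. (The deficit equals ||v − Σ <v,e_j> e_j||^2, the squared distance from v to span{e_j}.)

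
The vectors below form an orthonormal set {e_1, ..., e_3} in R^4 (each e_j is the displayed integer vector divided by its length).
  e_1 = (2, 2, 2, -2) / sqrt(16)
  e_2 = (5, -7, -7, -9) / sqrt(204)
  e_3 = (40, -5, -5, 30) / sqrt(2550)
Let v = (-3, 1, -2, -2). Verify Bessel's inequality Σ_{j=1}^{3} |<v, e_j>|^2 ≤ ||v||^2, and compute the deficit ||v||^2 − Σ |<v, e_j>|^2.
Σ |<v, e_j>|^2 = 27/2; ||v||^2 = 18; deficit = 9/2

Write each e_j = u_j / sqrt(<u_j, u_j>) where u_j is the displayed integer vector. Then <v, e_j> = <v, u_j> / sqrt(<u_j, u_j>), so |<v, e_j>|^2 = <v, u_j>^2 / <u_j, u_j>.
Coefficients: <v, e_1> = -4/sqrt(16), <v, e_2> = 10/sqrt(204), <v, e_3> = -175/sqrt(2550).
Square and sum: Σ |<v, e_j>|^2 = 27/2.
Compute ||v||^2 = v·v = 18.
Deficit = 18 − 27/2 = 9/2 ≥ 0, confirming Bessel's inequality. (The deficit equals ||v − Σ <v,e_j> e_j||^2, the squared distance from v to span{e_j}.)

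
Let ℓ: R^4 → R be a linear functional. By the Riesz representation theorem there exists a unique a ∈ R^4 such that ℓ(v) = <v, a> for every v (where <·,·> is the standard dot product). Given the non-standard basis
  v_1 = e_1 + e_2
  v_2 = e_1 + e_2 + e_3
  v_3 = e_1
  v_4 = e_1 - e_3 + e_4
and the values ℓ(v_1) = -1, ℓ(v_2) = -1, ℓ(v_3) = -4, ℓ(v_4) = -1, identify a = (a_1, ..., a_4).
a = (-4, 3, 0, 3)

Write a = (a_1, ..., a_4) in the standard basis. For each basis vector v_i, ℓ(v_i) = <v_i, a> is a linear equation in the a_j's. Collect the n equations into a matrix system V a = ℓ, where row i of V is v_i (expressed in the standard basis). Since V is invertible (lower-triangular with 1s on the diagonal, up to permutation), solve by back-substitution:
  V =
[[1, 1, 0, 0],
 [1, 1, 1, 0],
 [1, 0, 0, 0],
 [1, 0, -1, 1]]
  V a = (-1, -1, -4, -1)
Solving gives a = (-4, 3, 0, 3).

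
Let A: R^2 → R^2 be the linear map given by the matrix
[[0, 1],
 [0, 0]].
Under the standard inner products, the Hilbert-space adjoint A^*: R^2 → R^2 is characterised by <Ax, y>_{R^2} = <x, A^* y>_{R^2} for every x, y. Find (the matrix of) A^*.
A^* = A^T =
[[0, 0],
 [1, 0]]

For real matrices with standard dot products, the defining identity <Ax, y> = <x, A^* y> gives (Ax)^T y = x^T (A^*) y, i.e. x^T A^T y = x^T (A^*) y. Since this holds for all x, y, we must have A^* = A^T. Therefore
A^* =
[[0, 0],
 [1, 0]].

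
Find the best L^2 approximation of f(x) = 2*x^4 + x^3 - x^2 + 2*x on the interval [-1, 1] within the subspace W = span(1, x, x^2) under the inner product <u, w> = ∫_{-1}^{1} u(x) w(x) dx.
g(x) = 5*x^2/7 + 13*x/5 - 6/35

The best approximation g ∈ W is the orthogonal projection of f onto W. Writing g = a_0 + a_1 x + a_2 x^2, the coefficients solve the normal equations G · a = b where
  G_{ij} = <φ_i, φ_j> and b_i = <f, φ_i>, with φ_0 = 1, φ_1 = x, φ_2 = x^2.
G =
  [2, 0, 2/3]
  [0, 2/3, 0]
  [2/3, 0, 2/5],
b = (2/15, 26/15, 6/35).
Solving gives a_0 = -6/35, a_1 = 13/5, a_2 = 5/7, so
  g(x) = 5*x^2/7 + 13*x/5 - 6/35.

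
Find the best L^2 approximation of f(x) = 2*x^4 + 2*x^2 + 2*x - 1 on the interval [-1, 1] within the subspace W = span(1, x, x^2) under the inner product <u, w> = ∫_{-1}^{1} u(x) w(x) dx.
g(x) = 26*x^2/7 + 2*x - 41/35

The best approximation g ∈ W is the orthogonal projection of f onto W. Writing g = a_0 + a_1 x + a_2 x^2, the coefficients solve the normal equations G · a = b where
  G_{ij} = <φ_i, φ_j> and b_i = <f, φ_i>, with φ_0 = 1, φ_1 = x, φ_2 = x^2.
G =
  [2, 0, 2/3]
  [0, 2/3, 0]
  [2/3, 0, 2/5],
b = (2/15, 4/3, 74/105).
Solving gives a_0 = -41/35, a_1 = 2, a_2 = 26/7, so
  g(x) = 26*x^2/7 + 2*x - 41/35.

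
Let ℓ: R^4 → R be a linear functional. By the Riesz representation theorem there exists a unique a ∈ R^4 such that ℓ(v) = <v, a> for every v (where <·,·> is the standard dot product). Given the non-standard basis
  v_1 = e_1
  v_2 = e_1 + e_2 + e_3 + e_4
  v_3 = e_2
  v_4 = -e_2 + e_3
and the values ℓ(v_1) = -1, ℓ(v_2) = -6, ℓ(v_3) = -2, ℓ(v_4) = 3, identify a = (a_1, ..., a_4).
a = (-1, -2, 1, -4)

Write a = (a_1, ..., a_4) in the standard basis. For each basis vector v_i, ℓ(v_i) = <v_i, a> is a linear equation in the a_j's. Collect the n equations into a matrix system V a = ℓ, where row i of V is v_i (expressed in the standard basis). Since V is invertible (lower-triangular with 1s on the diagonal, up to permutation), solve by back-substitution:
  V =
[[1, 0, 0, 0],
 [1, 1, 1, 1],
 [0, 1, 0, 0],
 [0, -1, 1, 0]]
  V a = (-1, -6, -2, 3)
Solving gives a = (-1, -2, 1, -4).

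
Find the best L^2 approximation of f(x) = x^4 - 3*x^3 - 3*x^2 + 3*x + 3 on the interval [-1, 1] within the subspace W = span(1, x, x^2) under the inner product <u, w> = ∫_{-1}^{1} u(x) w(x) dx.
g(x) = -15*x^2/7 + 6*x/5 + 102/35

The best approximation g ∈ W is the orthogonal projection of f onto W. Writing g = a_0 + a_1 x + a_2 x^2, the coefficients solve the normal equations G · a = b where
  G_{ij} = <φ_i, φ_j> and b_i = <f, φ_i>, with φ_0 = 1, φ_1 = x, φ_2 = x^2.
G =
  [2, 0, 2/3]
  [0, 2/3, 0]
  [2/3, 0, 2/5],
b = (22/5, 4/5, 38/35).
Solving gives a_0 = 102/35, a_1 = 6/5, a_2 = -15/7, so
  g(x) = -15*x^2/7 + 6*x/5 + 102/35.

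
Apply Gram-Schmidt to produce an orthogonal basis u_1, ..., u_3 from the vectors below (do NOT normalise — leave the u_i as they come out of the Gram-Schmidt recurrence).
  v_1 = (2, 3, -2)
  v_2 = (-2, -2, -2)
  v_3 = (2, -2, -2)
Orthogonal basis:
  u_1 = (2, 3, -2)
  u_2 = (-22/17, -16/17, -46/17)
  u_3 = (50/21, -40/21, -10/21)

Apply the Gram-Schmidt recurrence
  u_1 = v_1
  u_i = v_i − Σ_{j<i} ((v_i · u_j) / (u_j · u_j)) · u_j.

Step by step this gives:
  u_1 = (2, 3, -2)
  u_2 = (-22/17, -16/17, -46/17)
  u_3 = (50/21, -40/21, -10/21)

Orthogonality check:
  u_2 · u_1 = 0 (should be 0)
  u_3 · u_1 = 0 (should be 0)
  u_3 · u_2 = 0 (should be 0)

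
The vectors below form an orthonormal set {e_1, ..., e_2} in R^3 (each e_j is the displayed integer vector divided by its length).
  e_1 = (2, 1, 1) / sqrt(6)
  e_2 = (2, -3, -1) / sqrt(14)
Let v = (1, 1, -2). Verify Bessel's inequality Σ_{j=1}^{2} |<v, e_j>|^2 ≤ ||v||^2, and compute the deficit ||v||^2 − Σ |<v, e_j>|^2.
Σ |<v, e_j>|^2 = 5/21; ||v||^2 = 6; deficit = 121/21

Write each e_j = u_j / sqrt(<u_j, u_j>) where u_j is the displayed integer vector. Then <v, e_j> = <v, u_j> / sqrt(<u_j, u_j>), so |<v, e_j>|^2 = <v, u_j>^2 / <u_j, u_j>.
Coefficients: <v, e_1> = 1/sqrt(6), <v, e_2> = 1/sqrt(14).
Square and sum: Σ |<v, e_j>|^2 = 5/21.
Compute ||v||^2 = v·v = 6.
Deficit = 6 − 5/21 = 121/21 ≥ 0, confirming Bessel's inequality. (The deficit equals ||v − Σ <v,e_j> e_j||^2, the squared distance from v to span{e_j}.)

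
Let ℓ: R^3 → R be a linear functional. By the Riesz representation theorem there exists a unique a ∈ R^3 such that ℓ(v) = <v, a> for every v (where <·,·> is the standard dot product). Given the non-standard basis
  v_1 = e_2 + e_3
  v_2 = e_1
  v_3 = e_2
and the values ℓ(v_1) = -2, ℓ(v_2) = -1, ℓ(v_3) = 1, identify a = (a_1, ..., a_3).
a = (-1, 1, -3)

Write a = (a_1, ..., a_3) in the standard basis. For each basis vector v_i, ℓ(v_i) = <v_i, a> is a linear equation in the a_j's. Collect the n equations into a matrix system V a = ℓ, where row i of V is v_i (expressed in the standard basis). Since V is invertible (lower-triangular with 1s on the diagonal, up to permutation), solve by back-substitution:
  V =
[[0, 1, 1],
 [1, 0, 0],
 [0, 1, 0]]
  V a = (-2, -1, 1)
Solving gives a = (-1, 1, -3).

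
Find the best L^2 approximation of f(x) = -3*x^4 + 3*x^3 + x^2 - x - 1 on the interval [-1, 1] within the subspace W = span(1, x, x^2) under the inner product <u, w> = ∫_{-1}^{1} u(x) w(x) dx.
g(x) = -11*x^2/7 + 4*x/5 - 26/35

The best approximation g ∈ W is the orthogonal projection of f onto W. Writing g = a_0 + a_1 x + a_2 x^2, the coefficients solve the normal equations G · a = b where
  G_{ij} = <φ_i, φ_j> and b_i = <f, φ_i>, with φ_0 = 1, φ_1 = x, φ_2 = x^2.
G =
  [2, 0, 2/3]
  [0, 2/3, 0]
  [2/3, 0, 2/5],
b = (-38/15, 8/15, -118/105).
Solving gives a_0 = -26/35, a_1 = 4/5, a_2 = -11/7, so
  g(x) = -11*x^2/7 + 4*x/5 - 26/35.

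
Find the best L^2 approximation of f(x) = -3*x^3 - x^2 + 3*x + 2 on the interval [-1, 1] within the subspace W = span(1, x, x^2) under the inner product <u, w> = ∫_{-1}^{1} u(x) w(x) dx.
g(x) = -x^2 + 6*x/5 + 2

The best approximation g ∈ W is the orthogonal projection of f onto W. Writing g = a_0 + a_1 x + a_2 x^2, the coefficients solve the normal equations G · a = b where
  G_{ij} = <φ_i, φ_j> and b_i = <f, φ_i>, with φ_0 = 1, φ_1 = x, φ_2 = x^2.
G =
  [2, 0, 2/3]
  [0, 2/3, 0]
  [2/3, 0, 2/5],
b = (10/3, 4/5, 14/15).
Solving gives a_0 = 2, a_1 = 6/5, a_2 = -1, so
  g(x) = -x^2 + 6*x/5 + 2.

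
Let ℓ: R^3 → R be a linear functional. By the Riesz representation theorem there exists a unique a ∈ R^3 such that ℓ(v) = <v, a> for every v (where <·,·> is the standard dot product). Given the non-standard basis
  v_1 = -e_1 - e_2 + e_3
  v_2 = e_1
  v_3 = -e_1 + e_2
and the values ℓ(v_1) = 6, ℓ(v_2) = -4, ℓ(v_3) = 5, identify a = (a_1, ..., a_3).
a = (-4, 1, 3)

Write a = (a_1, ..., a_3) in the standard basis. For each basis vector v_i, ℓ(v_i) = <v_i, a> is a linear equation in the a_j's. Collect the n equations into a matrix system V a = ℓ, where row i of V is v_i (expressed in the standard basis). Since V is invertible (lower-triangular with 1s on the diagonal, up to permutation), solve by back-substitution:
  V =
[[-1, -1, 1],
 [1, 0, 0],
 [-1, 1, 0]]
  V a = (6, -4, 5)
Solving gives a = (-4, 1, 3).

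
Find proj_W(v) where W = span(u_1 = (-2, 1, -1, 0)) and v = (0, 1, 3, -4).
proj_W(v) = (2/3, -1/3, 1/3, 0)

Set up U = [u_1 | ... | u_1] ∈ R^(4×1). The projector onto W = col(U) is P = U (U^T U)^(-1) U^T.
Compute U^T U =
  [6],
and U^T v = (-2).
Solve U^T U · c = U^T v for the coefficients: c = (-1/3). The projection is proj_W(v) = U c.
Check: (v - proj_W(v)) · u_1 = 0  (should be 0).
Result: proj_W(v) = (2/3, -1/3, 1/3, 0).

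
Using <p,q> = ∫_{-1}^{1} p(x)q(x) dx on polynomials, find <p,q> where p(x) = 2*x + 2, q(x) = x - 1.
<p,q> = -8/3

Expand the product: p(x)·q(x) = 2*x^2 - 2.
∫_{-1}^{1} of each monomial x^k gives [2/(k+1) if k even, 0 if k odd]. Integrating term-by-term (or equivalently evaluating the antiderivative F(x) = 2*x^3/3 - 2*x at the endpoints):
  F(1) − F(−1) = -4/3 − (4/3) = -8/3.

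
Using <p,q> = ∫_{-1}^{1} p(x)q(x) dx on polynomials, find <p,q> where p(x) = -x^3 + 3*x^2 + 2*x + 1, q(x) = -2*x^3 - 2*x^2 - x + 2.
<p,q> = 242/105

Expand the product: p(x)·q(x) = 2*x^6 - 4*x^5 - 9*x^4 - 11*x^3 + 2*x^2 + 3*x + 2.
∫_{-1}^{1} of each monomial x^k gives [2/(k+1) if k even, 0 if k odd]. Integrating term-by-term (or equivalently evaluating the antiderivative F(x) = 2*x^7/7 - 2*x^6/3 - 9*x^5/5 - 11*x^4/4 + 2*x^3/3 + 3*x^2/2 + 2*x at the endpoints):
  F(1) − F(−1) = -107/140 − (-1289/420) = 242/105.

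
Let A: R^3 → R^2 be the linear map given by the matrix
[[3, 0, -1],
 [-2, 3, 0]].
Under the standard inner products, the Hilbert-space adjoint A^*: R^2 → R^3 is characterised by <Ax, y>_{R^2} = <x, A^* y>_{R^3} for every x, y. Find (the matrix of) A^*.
A^* = A^T =
[[3, -2],
 [0, 3],
 [-1, 0]]

For real matrices with standard dot products, the defining identity <Ax, y> = <x, A^* y> gives (Ax)^T y = x^T (A^*) y, i.e. x^T A^T y = x^T (A^*) y. Since this holds for all x, y, we must have A^* = A^T. Therefore
A^* =
[[3, -2],
 [0, 3],
 [-1, 0]].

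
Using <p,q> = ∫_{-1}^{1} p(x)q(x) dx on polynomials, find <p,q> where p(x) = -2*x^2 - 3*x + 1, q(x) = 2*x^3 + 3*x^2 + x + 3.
<p,q> = -14/5

Expand the product: p(x)·q(x) = -4*x^5 - 12*x^4 - 9*x^3 - 6*x^2 - 8*x + 3.
∫_{-1}^{1} of each monomial x^k gives [2/(k+1) if k even, 0 if k odd]. Integrating term-by-term (or equivalently evaluating the antiderivative F(x) = -2*x^6/3 - 12*x^5/5 - 9*x^4/4 - 2*x^3 - 4*x^2 + 3*x at the endpoints):
  F(1) − F(−1) = -499/60 − (-331/60) = -14/5.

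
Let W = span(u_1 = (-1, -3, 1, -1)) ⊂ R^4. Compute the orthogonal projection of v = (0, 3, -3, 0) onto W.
proj_W(v) = (1, 3, -1, 1)

Set up U = [u_1 | ... | u_1] ∈ R^(4×1). The projector onto W = col(U) is P = U (U^T U)^(-1) U^T.
Compute U^T U =
  [12],
and U^T v = (-12).
Solve U^T U · c = U^T v for the coefficients: c = (-1). The projection is proj_W(v) = U c.
Check: (v - proj_W(v)) · u_1 = 0  (should be 0).
Result: proj_W(v) = (1, 3, -1, 1).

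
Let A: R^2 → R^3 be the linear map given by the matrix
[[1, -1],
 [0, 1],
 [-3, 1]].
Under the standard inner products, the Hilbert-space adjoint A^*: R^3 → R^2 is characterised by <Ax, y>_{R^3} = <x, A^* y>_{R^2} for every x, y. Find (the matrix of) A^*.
A^* = A^T =
[[1, 0, -3],
 [-1, 1, 1]]

For real matrices with standard dot products, the defining identity <Ax, y> = <x, A^* y> gives (Ax)^T y = x^T (A^*) y, i.e. x^T A^T y = x^T (A^*) y. Since this holds for all x, y, we must have A^* = A^T. Therefore
A^* =
[[1, 0, -3],
 [-1, 1, 1]].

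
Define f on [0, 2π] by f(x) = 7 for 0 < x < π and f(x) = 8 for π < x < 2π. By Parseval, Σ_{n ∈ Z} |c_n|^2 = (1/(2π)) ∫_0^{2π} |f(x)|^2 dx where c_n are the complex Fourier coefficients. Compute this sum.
Σ |c_n|^2 = 113/2

Parseval equates the L^2 energy of f (normalised by 1/(2π)) with the ℓ^2 sum of its Fourier coefficients: (1/(2π)) ∫_0^{2π} |f|^2 = Σ |c_n|^2.
Compute the left side: (1/(2π)) [∫_0^π 7^2 dx + ∫_π^{2π} 8^2 dx] = (1/(2π)) · (49π + 64π) = (49 + 64)/2 = 113/2.
So Σ_{n ∈ Z} |c_n|^2 = 113/2.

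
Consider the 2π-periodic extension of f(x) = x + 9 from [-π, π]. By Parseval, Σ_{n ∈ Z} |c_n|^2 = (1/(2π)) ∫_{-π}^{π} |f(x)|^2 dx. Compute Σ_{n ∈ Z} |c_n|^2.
Σ |c_n|^2 = π^2/3 + 81

Expand and integrate term by term over [-π, π]:
  ∫ (x)^2 dx = 1·(2π^3/3); ∫ 2·1·(9)·x dx = 0 (odd integrand); ∫ 9^2 dx = 81·2π.
So (1/(2π)) ∫_{-π}^{π} (x + 9)^2 dx = 1π^2/3 + 81 = π^2/3 + 81.
Parseval ⇒ Σ |c_n|^2 = π^2/3 + 81.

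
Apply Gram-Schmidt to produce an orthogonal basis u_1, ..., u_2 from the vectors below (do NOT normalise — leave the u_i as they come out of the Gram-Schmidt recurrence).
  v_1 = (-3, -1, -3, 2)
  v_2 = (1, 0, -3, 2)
Orthogonal basis:
  u_1 = (-3, -1, -3, 2)
  u_2 = (53/23, 10/23, -39/23, 26/23)

Apply the Gram-Schmidt recurrence
  u_1 = v_1
  u_i = v_i − Σ_{j<i} ((v_i · u_j) / (u_j · u_j)) · u_j.

Step by step this gives:
  u_1 = (-3, -1, -3, 2)
  u_2 = (53/23, 10/23, -39/23, 26/23)

Orthogonality check:
  u_2 · u_1 = 0 (should be 0)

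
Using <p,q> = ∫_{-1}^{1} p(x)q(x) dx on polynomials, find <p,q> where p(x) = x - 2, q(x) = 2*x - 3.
<p,q> = 40/3

Expand the product: p(x)·q(x) = 2*x^2 - 7*x + 6.
∫_{-1}^{1} of each monomial x^k gives [2/(k+1) if k even, 0 if k odd]. Integrating term-by-term (or equivalently evaluating the antiderivative F(x) = 2*x^3/3 - 7*x^2/2 + 6*x at the endpoints):
  F(1) − F(−1) = 19/6 − (-61/6) = 40/3.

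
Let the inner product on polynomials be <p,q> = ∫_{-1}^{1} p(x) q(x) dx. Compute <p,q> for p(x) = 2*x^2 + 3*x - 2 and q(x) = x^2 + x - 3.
<p,q> = 142/15

Expand the product: p(x)·q(x) = 2*x^4 + 5*x^3 - 5*x^2 - 11*x + 6.
∫_{-1}^{1} of each monomial x^k gives [2/(k+1) if k even, 0 if k odd]. Integrating term-by-term (or equivalently evaluating the antiderivative F(x) = 2*x^5/5 + 5*x^4/4 - 5*x^3/3 - 11*x^2/2 + 6*x at the endpoints):
  F(1) − F(−1) = 29/60 − (-539/60) = 142/15.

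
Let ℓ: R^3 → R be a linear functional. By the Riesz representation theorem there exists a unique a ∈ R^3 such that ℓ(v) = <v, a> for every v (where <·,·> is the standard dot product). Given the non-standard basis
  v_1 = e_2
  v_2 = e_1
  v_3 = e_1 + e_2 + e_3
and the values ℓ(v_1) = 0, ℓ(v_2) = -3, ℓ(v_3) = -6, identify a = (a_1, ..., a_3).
a = (-3, 0, -3)

Write a = (a_1, ..., a_3) in the standard basis. For each basis vector v_i, ℓ(v_i) = <v_i, a> is a linear equation in the a_j's. Collect the n equations into a matrix system V a = ℓ, where row i of V is v_i (expressed in the standard basis). Since V is invertible (lower-triangular with 1s on the diagonal, up to permutation), solve by back-substitution:
  V =
[[0, 1, 0],
 [1, 0, 0],
 [1, 1, 1]]
  V a = (0, -3, -6)
Solving gives a = (-3, 0, -3).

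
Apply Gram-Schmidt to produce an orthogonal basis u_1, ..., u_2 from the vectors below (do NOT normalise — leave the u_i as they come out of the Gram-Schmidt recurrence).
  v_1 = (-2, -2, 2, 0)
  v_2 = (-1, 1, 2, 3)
Orthogonal basis:
  u_1 = (-2, -2, 2, 0)
  u_2 = (-1/3, 5/3, 4/3, 3)

Apply the Gram-Schmidt recurrence
  u_1 = v_1
  u_i = v_i − Σ_{j<i} ((v_i · u_j) / (u_j · u_j)) · u_j.

Step by step this gives:
  u_1 = (-2, -2, 2, 0)
  u_2 = (-1/3, 5/3, 4/3, 3)

Orthogonality check:
  u_2 · u_1 = 0 (should be 0)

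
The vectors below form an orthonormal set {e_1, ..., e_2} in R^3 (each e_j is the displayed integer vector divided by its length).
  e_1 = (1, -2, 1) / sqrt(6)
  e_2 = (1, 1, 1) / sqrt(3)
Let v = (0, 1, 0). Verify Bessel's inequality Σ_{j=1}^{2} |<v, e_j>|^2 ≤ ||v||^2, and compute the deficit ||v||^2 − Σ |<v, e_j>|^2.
Σ |<v, e_j>|^2 = 1; ||v||^2 = 1; deficit = 0

Write each e_j = u_j / sqrt(<u_j, u_j>) where u_j is the displayed integer vector. Then <v, e_j> = <v, u_j> / sqrt(<u_j, u_j>), so |<v, e_j>|^2 = <v, u_j>^2 / <u_j, u_j>.
Coefficients: <v, e_1> = -2/sqrt(6), <v, e_2> = 1/sqrt(3).
Square and sum: Σ |<v, e_j>|^2 = 1.
Compute ||v||^2 = v·v = 1.
Deficit = 1 − 1 = 0 ≥ 0, confirming Bessel's inequality. (The deficit equals ||v − Σ <v,e_j> e_j||^2, the squared distance from v to span{e_j}.)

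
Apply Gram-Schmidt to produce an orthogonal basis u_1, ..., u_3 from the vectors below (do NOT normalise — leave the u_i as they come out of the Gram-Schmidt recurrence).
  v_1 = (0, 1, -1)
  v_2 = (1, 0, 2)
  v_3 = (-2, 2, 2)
Orthogonal basis:
  u_1 = (0, 1, -1)
  u_2 = (1, 1, 1)
  u_3 = (-8/3, 4/3, 4/3)

Apply the Gram-Schmidt recurrence
  u_1 = v_1
  u_i = v_i − Σ_{j<i} ((v_i · u_j) / (u_j · u_j)) · u_j.

Step by step this gives:
  u_1 = (0, 1, -1)
  u_2 = (1, 1, 1)
  u_3 = (-8/3, 4/3, 4/3)

Orthogonality check:
  u_2 · u_1 = 0 (should be 0)
  u_3 · u_1 = 0 (should be 0)
  u_3 · u_2 = 0 (should be 0)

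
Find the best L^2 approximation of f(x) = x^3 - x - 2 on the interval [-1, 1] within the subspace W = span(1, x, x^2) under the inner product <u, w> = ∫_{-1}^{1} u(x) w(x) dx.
g(x) = -2*x/5 - 2

The best approximation g ∈ W is the orthogonal projection of f onto W. Writing g = a_0 + a_1 x + a_2 x^2, the coefficients solve the normal equations G · a = b where
  G_{ij} = <φ_i, φ_j> and b_i = <f, φ_i>, with φ_0 = 1, φ_1 = x, φ_2 = x^2.
G =
  [2, 0, 2/3]
  [0, 2/3, 0]
  [2/3, 0, 2/5],
b = (-4, -4/15, -4/3).
Solving gives a_0 = -2, a_1 = -2/5, a_2 = 0, so
  g(x) = -2*x/5 - 2.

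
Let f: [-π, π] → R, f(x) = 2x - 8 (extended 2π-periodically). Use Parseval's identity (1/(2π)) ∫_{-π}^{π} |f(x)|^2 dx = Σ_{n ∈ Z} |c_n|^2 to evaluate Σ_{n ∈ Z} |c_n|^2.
Σ |c_n|^2 = 4π^2/3 + 64

Expand and integrate term by term over [-π, π]:
  ∫ (2x)^2 dx = 4·(2π^3/3); ∫ 2·2·(-8)·x dx = 0 (odd integrand); ∫ (-8)^2 dx = 64·2π.
So (1/(2π)) ∫_{-π}^{π} (2x - 8)^2 dx = 4π^2/3 + 64 = 4π^2/3 + 64.
Parseval ⇒ Σ |c_n|^2 = 4π^2/3 + 64.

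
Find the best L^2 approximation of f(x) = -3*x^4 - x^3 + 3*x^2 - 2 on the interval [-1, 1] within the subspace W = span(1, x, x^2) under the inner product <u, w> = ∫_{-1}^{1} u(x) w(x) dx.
g(x) = 3*x^2/7 - 3*x/5 - 61/35

The best approximation g ∈ W is the orthogonal projection of f onto W. Writing g = a_0 + a_1 x + a_2 x^2, the coefficients solve the normal equations G · a = b where
  G_{ij} = <φ_i, φ_j> and b_i = <f, φ_i>, with φ_0 = 1, φ_1 = x, φ_2 = x^2.
G =
  [2, 0, 2/3]
  [0, 2/3, 0]
  [2/3, 0, 2/5],
b = (-16/5, -2/5, -104/105).
Solving gives a_0 = -61/35, a_1 = -3/5, a_2 = 3/7, so
  g(x) = 3*x^2/7 - 3*x/5 - 61/35.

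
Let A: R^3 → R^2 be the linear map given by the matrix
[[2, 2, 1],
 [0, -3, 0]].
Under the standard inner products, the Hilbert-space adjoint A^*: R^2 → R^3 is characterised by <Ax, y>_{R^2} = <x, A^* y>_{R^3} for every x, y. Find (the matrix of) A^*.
A^* = A^T =
[[2, 0],
 [2, -3],
 [1, 0]]

For real matrices with standard dot products, the defining identity <Ax, y> = <x, A^* y> gives (Ax)^T y = x^T (A^*) y, i.e. x^T A^T y = x^T (A^*) y. Since this holds for all x, y, we must have A^* = A^T. Therefore
A^* =
[[2, 0],
 [2, -3],
 [1, 0]].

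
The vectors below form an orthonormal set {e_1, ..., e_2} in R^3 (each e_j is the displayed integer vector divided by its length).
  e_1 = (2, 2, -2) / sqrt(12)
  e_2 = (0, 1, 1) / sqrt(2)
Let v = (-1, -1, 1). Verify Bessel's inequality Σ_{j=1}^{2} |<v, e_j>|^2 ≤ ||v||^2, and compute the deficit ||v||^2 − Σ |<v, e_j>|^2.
Σ |<v, e_j>|^2 = 3; ||v||^2 = 3; deficit = 0

Write each e_j = u_j / sqrt(<u_j, u_j>) where u_j is the displayed integer vector. Then <v, e_j> = <v, u_j> / sqrt(<u_j, u_j>), so |<v, e_j>|^2 = <v, u_j>^2 / <u_j, u_j>.
Coefficients: <v, e_1> = -6/sqrt(12), <v, e_2> = 0/sqrt(2).
Square and sum: Σ |<v, e_j>|^2 = 3.
Compute ||v||^2 = v·v = 3.
Deficit = 3 − 3 = 0 ≥ 0, confirming Bessel's inequality. (The deficit equals ||v − Σ <v,e_j> e_j||^2, the squared distance from v to span{e_j}.)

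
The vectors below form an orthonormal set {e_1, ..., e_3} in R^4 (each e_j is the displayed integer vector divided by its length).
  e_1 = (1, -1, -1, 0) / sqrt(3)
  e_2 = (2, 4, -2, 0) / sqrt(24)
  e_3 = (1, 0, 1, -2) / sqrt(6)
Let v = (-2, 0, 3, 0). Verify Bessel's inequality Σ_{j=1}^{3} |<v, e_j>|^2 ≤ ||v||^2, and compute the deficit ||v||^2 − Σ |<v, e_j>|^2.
Σ |<v, e_j>|^2 = 38/3; ||v||^2 = 13; deficit = 1/3

Write each e_j = u_j / sqrt(<u_j, u_j>) where u_j is the displayed integer vector. Then <v, e_j> = <v, u_j> / sqrt(<u_j, u_j>), so |<v, e_j>|^2 = <v, u_j>^2 / <u_j, u_j>.
Coefficients: <v, e_1> = -5/sqrt(3), <v, e_2> = -10/sqrt(24), <v, e_3> = 1/sqrt(6).
Square and sum: Σ |<v, e_j>|^2 = 38/3.
Compute ||v||^2 = v·v = 13.
Deficit = 13 − 38/3 = 1/3 ≥ 0, confirming Bessel's inequality. (The deficit equals ||v − Σ <v,e_j> e_j||^2, the squared distance from v to span{e_j}.)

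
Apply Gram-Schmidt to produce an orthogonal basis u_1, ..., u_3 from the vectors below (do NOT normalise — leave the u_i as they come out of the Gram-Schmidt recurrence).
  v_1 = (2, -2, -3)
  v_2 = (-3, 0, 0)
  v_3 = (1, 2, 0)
Orthogonal basis:
  u_1 = (2, -2, -3)
  u_2 = (-39/17, -12/17, -18/17)
  u_3 = (0, 18/13, -12/13)

Apply the Gram-Schmidt recurrence
  u_1 = v_1
  u_i = v_i − Σ_{j<i} ((v_i · u_j) / (u_j · u_j)) · u_j.

Step by step this gives:
  u_1 = (2, -2, -3)
  u_2 = (-39/17, -12/17, -18/17)
  u_3 = (0, 18/13, -12/13)

Orthogonality check:
  u_2 · u_1 = 0 (should be 0)
  u_3 · u_1 = 0 (should be 0)
  u_3 · u_2 = 0 (should be 0)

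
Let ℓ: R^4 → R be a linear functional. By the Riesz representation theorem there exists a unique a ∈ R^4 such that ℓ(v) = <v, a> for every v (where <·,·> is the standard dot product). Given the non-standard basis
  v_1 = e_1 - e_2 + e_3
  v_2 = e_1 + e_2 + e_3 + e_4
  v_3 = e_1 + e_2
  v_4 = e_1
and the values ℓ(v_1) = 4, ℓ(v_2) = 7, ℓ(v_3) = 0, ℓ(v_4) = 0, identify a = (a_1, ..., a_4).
a = (0, 0, 4, 3)

Write a = (a_1, ..., a_4) in the standard basis. For each basis vector v_i, ℓ(v_i) = <v_i, a> is a linear equation in the a_j's. Collect the n equations into a matrix system V a = ℓ, where row i of V is v_i (expressed in the standard basis). Since V is invertible (lower-triangular with 1s on the diagonal, up to permutation), solve by back-substitution:
  V =
[[1, -1, 1, 0],
 [1, 1, 1, 1],
 [1, 1, 0, 0],
 [1, 0, 0, 0]]
  V a = (4, 7, 0, 0)
Solving gives a = (0, 0, 4, 3).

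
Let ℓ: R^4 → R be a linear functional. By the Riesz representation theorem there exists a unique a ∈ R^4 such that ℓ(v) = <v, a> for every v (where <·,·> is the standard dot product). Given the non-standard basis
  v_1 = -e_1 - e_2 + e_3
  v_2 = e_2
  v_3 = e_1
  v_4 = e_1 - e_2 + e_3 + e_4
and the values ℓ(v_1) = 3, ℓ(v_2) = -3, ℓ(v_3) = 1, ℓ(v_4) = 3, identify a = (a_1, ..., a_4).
a = (1, -3, 1, -2)

Write a = (a_1, ..., a_4) in the standard basis. For each basis vector v_i, ℓ(v_i) = <v_i, a> is a linear equation in the a_j's. Collect the n equations into a matrix system V a = ℓ, where row i of V is v_i (expressed in the standard basis). Since V is invertible (lower-triangular with 1s on the diagonal, up to permutation), solve by back-substitution:
  V =
[[-1, -1, 1, 0],
 [0, 1, 0, 0],
 [1, 0, 0, 0],
 [1, -1, 1, 1]]
  V a = (3, -3, 1, 3)
Solving gives a = (1, -3, 1, -2).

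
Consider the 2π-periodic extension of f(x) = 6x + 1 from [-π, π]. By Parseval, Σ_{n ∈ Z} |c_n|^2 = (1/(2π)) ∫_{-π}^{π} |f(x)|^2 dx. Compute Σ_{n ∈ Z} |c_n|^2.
Σ |c_n|^2 = 12π^2 + 1

Expand and integrate term by term over [-π, π]:
  ∫ (6x)^2 dx = 36·(2π^3/3); ∫ 2·6·(1)·x dx = 0 (odd integrand); ∫ 1^2 dx = 1·2π.
So (1/(2π)) ∫_{-π}^{π} (6x + 1)^2 dx = 36π^2/3 + 1 = 12π^2 + 1.
Parseval ⇒ Σ |c_n|^2 = 12π^2 + 1.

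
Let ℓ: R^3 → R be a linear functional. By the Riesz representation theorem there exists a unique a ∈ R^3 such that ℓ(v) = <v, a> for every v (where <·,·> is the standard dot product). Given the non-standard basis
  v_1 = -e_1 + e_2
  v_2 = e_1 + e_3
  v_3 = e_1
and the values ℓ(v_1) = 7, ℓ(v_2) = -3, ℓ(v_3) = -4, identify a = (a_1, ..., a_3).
a = (-4, 3, 1)

Write a = (a_1, ..., a_3) in the standard basis. For each basis vector v_i, ℓ(v_i) = <v_i, a> is a linear equation in the a_j's. Collect the n equations into a matrix system V a = ℓ, where row i of V is v_i (expressed in the standard basis). Since V is invertible (lower-triangular with 1s on the diagonal, up to permutation), solve by back-substitution:
  V =
[[-1, 1, 0],
 [1, 0, 1],
 [1, 0, 0]]
  V a = (7, -3, -4)
Solving gives a = (-4, 3, 1).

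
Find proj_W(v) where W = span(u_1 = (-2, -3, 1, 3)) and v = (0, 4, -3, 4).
proj_W(v) = (6/23, 9/23, -3/23, -9/23)

Set up U = [u_1 | ... | u_1] ∈ R^(4×1). The projector onto W = col(U) is P = U (U^T U)^(-1) U^T.
Compute U^T U =
  [23],
and U^T v = (-3).
Solve U^T U · c = U^T v for the coefficients: c = (-3/23). The projection is proj_W(v) = U c.
Check: (v - proj_W(v)) · u_1 = 0  (should be 0).
Result: proj_W(v) = (6/23, 9/23, -3/23, -9/23).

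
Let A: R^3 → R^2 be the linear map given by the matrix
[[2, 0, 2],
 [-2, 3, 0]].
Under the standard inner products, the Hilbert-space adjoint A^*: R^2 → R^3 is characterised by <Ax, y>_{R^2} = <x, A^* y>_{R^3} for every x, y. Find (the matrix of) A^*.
A^* = A^T =
[[2, -2],
 [0, 3],
 [2, 0]]

For real matrices with standard dot products, the defining identity <Ax, y> = <x, A^* y> gives (Ax)^T y = x^T (A^*) y, i.e. x^T A^T y = x^T (A^*) y. Since this holds for all x, y, we must have A^* = A^T. Therefore
A^* =
[[2, -2],
 [0, 3],
 [2, 0]].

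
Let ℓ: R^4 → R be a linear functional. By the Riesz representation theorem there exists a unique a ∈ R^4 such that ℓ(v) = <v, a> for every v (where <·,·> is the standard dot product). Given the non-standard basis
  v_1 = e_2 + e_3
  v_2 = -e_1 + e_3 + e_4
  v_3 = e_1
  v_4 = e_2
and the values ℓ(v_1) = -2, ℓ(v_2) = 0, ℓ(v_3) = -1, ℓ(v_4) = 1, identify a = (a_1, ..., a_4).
a = (-1, 1, -3, 2)

Write a = (a_1, ..., a_4) in the standard basis. For each basis vector v_i, ℓ(v_i) = <v_i, a> is a linear equation in the a_j's. Collect the n equations into a matrix system V a = ℓ, where row i of V is v_i (expressed in the standard basis). Since V is invertible (lower-triangular with 1s on the diagonal, up to permutation), solve by back-substitution:
  V =
[[0, 1, 1, 0],
 [-1, 0, 1, 1],
 [1, 0, 0, 0],
 [0, 1, 0, 0]]
  V a = (-2, 0, -1, 1)
Solving gives a = (-1, 1, -3, 2).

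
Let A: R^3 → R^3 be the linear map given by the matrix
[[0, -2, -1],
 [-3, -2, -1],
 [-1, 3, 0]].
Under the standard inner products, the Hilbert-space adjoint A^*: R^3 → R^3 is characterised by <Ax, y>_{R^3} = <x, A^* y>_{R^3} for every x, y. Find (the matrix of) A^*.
A^* = A^T =
[[0, -3, -1],
 [-2, -2, 3],
 [-1, -1, 0]]

For real matrices with standard dot products, the defining identity <Ax, y> = <x, A^* y> gives (Ax)^T y = x^T (A^*) y, i.e. x^T A^T y = x^T (A^*) y. Since this holds for all x, y, we must have A^* = A^T. Therefore
A^* =
[[0, -3, -1],
 [-2, -2, 3],
 [-1, -1, 0]].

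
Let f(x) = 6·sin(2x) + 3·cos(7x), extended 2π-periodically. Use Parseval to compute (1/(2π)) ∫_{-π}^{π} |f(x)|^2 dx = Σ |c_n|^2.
Σ |c_n|^2 = 45/2

Expand |f|^2 and use orthogonality of {sin(nx), cos(mx)} on [-π, π]:
  ∫_{-π}^{π} sin(nx)^2 dx = π, ∫ cos(mx)^2 dx = π, and cross terms integrate to 0.
So ∫_{-π}^{π} f(x)^2 dx = 6^2 · π + 3^2 · π = (36 + 9)π.
Divide by 2π: (36 + 9)/2 = 45/2.
By Parseval, this equals Σ |c_n|^2.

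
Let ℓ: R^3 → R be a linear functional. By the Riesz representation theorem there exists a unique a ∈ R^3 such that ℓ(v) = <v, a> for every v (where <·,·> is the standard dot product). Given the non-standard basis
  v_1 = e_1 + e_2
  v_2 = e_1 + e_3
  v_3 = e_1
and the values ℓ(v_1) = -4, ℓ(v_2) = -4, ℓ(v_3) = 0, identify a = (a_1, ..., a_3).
a = (0, -4, -4)

Write a = (a_1, ..., a_3) in the standard basis. For each basis vector v_i, ℓ(v_i) = <v_i, a> is a linear equation in the a_j's. Collect the n equations into a matrix system V a = ℓ, where row i of V is v_i (expressed in the standard basis). Since V is invertible (lower-triangular with 1s on the diagonal, up to permutation), solve by back-substitution:
  V =
[[1, 1, 0],
 [1, 0, 1],
 [1, 0, 0]]
  V a = (-4, -4, 0)
Solving gives a = (0, -4, -4).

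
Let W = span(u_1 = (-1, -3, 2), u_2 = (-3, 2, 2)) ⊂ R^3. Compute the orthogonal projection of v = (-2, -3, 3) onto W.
proj_W(v) = (-484/237, -715/237, 700/237)

Set up U = [u_1 | ... | u_2] ∈ R^(3×2). The projector onto W = col(U) is P = U (U^T U)^(-1) U^T.
Compute U^T U =
  [14, 1]
  [1, 17],
and U^T v = (17, 6).
Solve U^T U · c = U^T v for the coefficients: c = (283/237, 67/237). The projection is proj_W(v) = U c.
Check: (v - proj_W(v)) · u_1 = 0  (should be 0).
Check: (v - proj_W(v)) · u_2 = 0  (should be 0).
Result: proj_W(v) = (-484/237, -715/237, 700/237).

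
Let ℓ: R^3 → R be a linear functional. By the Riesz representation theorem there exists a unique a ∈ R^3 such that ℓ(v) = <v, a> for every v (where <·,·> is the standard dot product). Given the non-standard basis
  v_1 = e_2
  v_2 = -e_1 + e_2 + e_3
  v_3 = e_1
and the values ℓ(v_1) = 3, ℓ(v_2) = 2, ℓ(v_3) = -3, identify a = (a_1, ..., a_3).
a = (-3, 3, -4)

Write a = (a_1, ..., a_3) in the standard basis. For each basis vector v_i, ℓ(v_i) = <v_i, a> is a linear equation in the a_j's. Collect the n equations into a matrix system V a = ℓ, where row i of V is v_i (expressed in the standard basis). Since V is invertible (lower-triangular with 1s on the diagonal, up to permutation), solve by back-substitution:
  V =
[[0, 1, 0],
 [-1, 1, 1],
 [1, 0, 0]]
  V a = (3, 2, -3)
Solving gives a = (-3, 3, -4).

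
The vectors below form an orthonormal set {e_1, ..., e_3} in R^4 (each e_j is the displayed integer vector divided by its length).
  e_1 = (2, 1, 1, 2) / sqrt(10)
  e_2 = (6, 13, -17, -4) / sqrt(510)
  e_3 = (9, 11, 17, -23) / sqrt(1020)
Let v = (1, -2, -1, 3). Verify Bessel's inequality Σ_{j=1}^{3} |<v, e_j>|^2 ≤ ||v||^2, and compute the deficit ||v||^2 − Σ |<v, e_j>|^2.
Σ |<v, e_j>|^2 = 251/20; ||v||^2 = 15; deficit = 49/20

Write each e_j = u_j / sqrt(<u_j, u_j>) where u_j is the displayed integer vector. Then <v, e_j> = <v, u_j> / sqrt(<u_j, u_j>), so |<v, e_j>|^2 = <v, u_j>^2 / <u_j, u_j>.
Coefficients: <v, e_1> = 5/sqrt(10), <v, e_2> = -15/sqrt(510), <v, e_3> = -99/sqrt(1020).
Square and sum: Σ |<v, e_j>|^2 = 251/20.
Compute ||v||^2 = v·v = 15.
Deficit = 15 − 251/20 = 49/20 ≥ 0, confirming Bessel's inequality. (The deficit equals ||v − Σ <v,e_j> e_j||^2, the squared distance from v to span{e_j}.)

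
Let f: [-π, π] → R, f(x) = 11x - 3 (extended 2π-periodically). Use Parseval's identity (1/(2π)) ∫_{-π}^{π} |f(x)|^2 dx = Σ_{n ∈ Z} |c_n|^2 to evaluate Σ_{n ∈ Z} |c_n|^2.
Σ |c_n|^2 = 121π^2/3 + 9

Expand and integrate term by term over [-π, π]:
  ∫ (11x)^2 dx = 121·(2π^3/3); ∫ 2·11·(-3)·x dx = 0 (odd integrand); ∫ (-3)^2 dx = 9·2π.
So (1/(2π)) ∫_{-π}^{π} (11x - 3)^2 dx = 121π^2/3 + 9 = 121π^2/3 + 9.
Parseval ⇒ Σ |c_n|^2 = 121π^2/3 + 9.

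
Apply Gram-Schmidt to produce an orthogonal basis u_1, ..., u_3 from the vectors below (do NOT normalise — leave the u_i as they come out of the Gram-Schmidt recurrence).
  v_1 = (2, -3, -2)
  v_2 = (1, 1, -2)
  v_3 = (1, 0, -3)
Orthogonal basis:
  u_1 = (2, -3, -2)
  u_2 = (11/17, 26/17, -28/17)
  u_3 = (-56/93, -14/93, -35/93)

Apply the Gram-Schmidt recurrence
  u_1 = v_1
  u_i = v_i − Σ_{j<i} ((v_i · u_j) / (u_j · u_j)) · u_j.

Step by step this gives:
  u_1 = (2, -3, -2)
  u_2 = (11/17, 26/17, -28/17)
  u_3 = (-56/93, -14/93, -35/93)

Orthogonality check:
  u_2 · u_1 = 0 (should be 0)
  u_3 · u_1 = 0 (should be 0)
  u_3 · u_2 = 0 (should be 0)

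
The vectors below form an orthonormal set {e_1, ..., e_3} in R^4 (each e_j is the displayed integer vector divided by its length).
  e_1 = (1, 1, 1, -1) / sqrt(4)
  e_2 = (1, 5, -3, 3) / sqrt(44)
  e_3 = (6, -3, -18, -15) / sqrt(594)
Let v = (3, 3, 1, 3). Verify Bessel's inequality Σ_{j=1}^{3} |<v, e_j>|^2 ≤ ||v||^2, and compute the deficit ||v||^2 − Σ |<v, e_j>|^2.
Σ |<v, e_j>|^2 = 22; ||v||^2 = 28; deficit = 6

Write each e_j = u_j / sqrt(<u_j, u_j>) where u_j is the displayed integer vector. Then <v, e_j> = <v, u_j> / sqrt(<u_j, u_j>), so |<v, e_j>|^2 = <v, u_j>^2 / <u_j, u_j>.
Coefficients: <v, e_1> = 4/sqrt(4), <v, e_2> = 24/sqrt(44), <v, e_3> = -54/sqrt(594).
Square and sum: Σ |<v, e_j>|^2 = 22.
Compute ||v||^2 = v·v = 28.
Deficit = 28 − 22 = 6 ≥ 0, confirming Bessel's inequality. (The deficit equals ||v − Σ <v,e_j> e_j||^2, the squared distance from v to span{e_j}.)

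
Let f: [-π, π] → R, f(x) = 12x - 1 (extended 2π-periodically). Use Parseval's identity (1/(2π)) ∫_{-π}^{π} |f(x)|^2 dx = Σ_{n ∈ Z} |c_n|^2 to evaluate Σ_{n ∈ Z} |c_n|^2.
Σ |c_n|^2 = 48π^2 + 1

Expand and integrate term by term over [-π, π]:
  ∫ (12x)^2 dx = 144·(2π^3/3); ∫ 2·12·(-1)·x dx = 0 (odd integrand); ∫ (-1)^2 dx = 1·2π.
So (1/(2π)) ∫_{-π}^{π} (12x - 1)^2 dx = 144π^2/3 + 1 = 48π^2 + 1.
Parseval ⇒ Σ |c_n|^2 = 48π^2 + 1.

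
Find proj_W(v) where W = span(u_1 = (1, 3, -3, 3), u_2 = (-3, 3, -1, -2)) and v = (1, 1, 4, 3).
proj_W(v) = (902/635, -138/127, 124/635, 145/127)

Set up U = [u_1 | ... | u_2] ∈ R^(4×2). The projector onto W = col(U) is P = U (U^T U)^(-1) U^T.
Compute U^T U =
  [28, 3]
  [3, 23],
and U^T v = (1, -10).
Solve U^T U · c = U^T v for the coefficients: c = (53/635, -283/635). The projection is proj_W(v) = U c.
Check: (v - proj_W(v)) · u_1 = 0  (should be 0).
Check: (v - proj_W(v)) · u_2 = 0  (should be 0).
Result: proj_W(v) = (902/635, -138/127, 124/635, 145/127).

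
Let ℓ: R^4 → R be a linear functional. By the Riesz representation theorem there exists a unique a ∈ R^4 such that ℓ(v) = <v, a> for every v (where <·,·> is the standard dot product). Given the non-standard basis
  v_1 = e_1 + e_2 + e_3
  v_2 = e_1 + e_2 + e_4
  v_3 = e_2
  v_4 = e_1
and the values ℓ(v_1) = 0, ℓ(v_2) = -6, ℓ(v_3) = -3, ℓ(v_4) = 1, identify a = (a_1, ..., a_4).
a = (1, -3, 2, -4)

Write a = (a_1, ..., a_4) in the standard basis. For each basis vector v_i, ℓ(v_i) = <v_i, a> is a linear equation in the a_j's. Collect the n equations into a matrix system V a = ℓ, where row i of V is v_i (expressed in the standard basis). Since V is invertible (lower-triangular with 1s on the diagonal, up to permutation), solve by back-substitution:
  V =
[[1, 1, 1, 0],
 [1, 1, 0, 1],
 [0, 1, 0, 0],
 [1, 0, 0, 0]]
  V a = (0, -6, -3, 1)
Solving gives a = (1, -3, 2, -4).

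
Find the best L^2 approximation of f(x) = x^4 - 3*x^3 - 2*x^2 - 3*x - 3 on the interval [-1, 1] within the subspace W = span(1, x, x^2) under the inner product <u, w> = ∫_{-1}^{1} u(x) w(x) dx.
g(x) = -8*x^2/7 - 24*x/5 - 108/35

The best approximation g ∈ W is the orthogonal projection of f onto W. Writing g = a_0 + a_1 x + a_2 x^2, the coefficients solve the normal equations G · a = b where
  G_{ij} = <φ_i, φ_j> and b_i = <f, φ_i>, with φ_0 = 1, φ_1 = x, φ_2 = x^2.
G =
  [2, 0, 2/3]
  [0, 2/3, 0]
  [2/3, 0, 2/5],
b = (-104/15, -16/5, -88/35).
Solving gives a_0 = -108/35, a_1 = -24/5, a_2 = -8/7, so
  g(x) = -8*x^2/7 - 24*x/5 - 108/35.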